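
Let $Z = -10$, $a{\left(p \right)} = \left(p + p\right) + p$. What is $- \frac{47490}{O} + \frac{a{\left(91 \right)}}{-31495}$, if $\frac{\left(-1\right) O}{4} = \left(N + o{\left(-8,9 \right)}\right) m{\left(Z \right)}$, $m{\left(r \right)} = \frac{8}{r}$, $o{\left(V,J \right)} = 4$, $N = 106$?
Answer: $- \frac{747896823}{5543120} \approx -134.92$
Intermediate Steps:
$a{\left(p \right)} = 3 p$ ($a{\left(p \right)} = 2 p + p = 3 p$)
$O = 352$ ($O = - 4 \left(106 + 4\right) \frac{8}{-10} = - 4 \cdot 110 \cdot 8 \left(- \frac{1}{10}\right) = - 4 \cdot 110 \left(- \frac{4}{5}\right) = \left(-4\right) \left(-88\right) = 352$)
$- \frac{47490}{O} + \frac{a{\left(91 \right)}}{-31495} = - \frac{47490}{352} + \frac{3 \cdot 91}{-31495} = \left(-47490\right) \frac{1}{352} + 273 \left(- \frac{1}{31495}\right) = - \frac{23745}{176} - \frac{273}{31495} = - \frac{747896823}{5543120}$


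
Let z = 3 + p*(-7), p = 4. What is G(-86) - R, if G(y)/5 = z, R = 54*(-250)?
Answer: 13375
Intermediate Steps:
R = -13500
z = -25 (z = 3 + 4*(-7) = 3 - 28 = -25)
G(y) = -125 (G(y) = 5*(-25) = -125)
G(-86) - R = -125 - 1*(-13500) = -125 + 13500 = 13375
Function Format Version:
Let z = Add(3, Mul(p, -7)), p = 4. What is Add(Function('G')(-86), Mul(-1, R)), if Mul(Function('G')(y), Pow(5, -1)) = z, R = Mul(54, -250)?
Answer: 13375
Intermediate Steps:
R = -13500
z = -25 (z = Add(3, Mul(4, -7)) = Add(3, -28) = -25)
Function('G')(y) = -125 (Function('G')(y) = Mul(5, -25) = -125)
Add(Function('G')(-86), Mul(-1, R)) = Add(-125, Mul(-1, -13500)) = Add(-125, 13500) = 13375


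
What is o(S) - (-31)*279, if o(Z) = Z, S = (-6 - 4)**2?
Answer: 8749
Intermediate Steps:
S = 100 (S = (-10)**2 = 100)
o(S) - (-31)*279 = 100 - (-31)*279 = 100 - 1*(-8649) = 100 + 8649 = 8749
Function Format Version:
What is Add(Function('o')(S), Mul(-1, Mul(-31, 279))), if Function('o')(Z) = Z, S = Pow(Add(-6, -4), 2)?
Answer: 8749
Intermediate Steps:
S = 100 (S = Pow(-10, 2) = 100)
Add(Function('o')(S), Mul(-1, Mul(-31, 279))) = Add(100, Mul(-1, Mul(-31, 279))) = Add(100, Mul(-1, -8649)) = Add(100, 8649) = 8749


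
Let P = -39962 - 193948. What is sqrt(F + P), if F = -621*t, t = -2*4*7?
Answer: 3*I*sqrt(22126) ≈ 446.24*I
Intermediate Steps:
t = -56 (t = -8*7 = -56)
P = -233910
F = 34776 (F = -621*(-56) = 34776)
sqrt(F + P) = sqrt(34776 - 233910) = sqrt(-199134) = 3*I*sqrt(22126)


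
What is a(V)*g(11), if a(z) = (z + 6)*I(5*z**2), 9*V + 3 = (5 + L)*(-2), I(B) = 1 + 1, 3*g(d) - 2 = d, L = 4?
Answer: 286/9 ≈ 31.778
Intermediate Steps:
g(d) = 2/3 + d/3
I(B) = 2
V = -7/3 (V = -1/3 + ((5 + 4)*(-2))/9 = -1/3 + (9*(-2))/9 = -1/3 + (1/9)*(-18) = -1/3 - 2 = -7/3 ≈ -2.3333)
a(z) = 12 + 2*z (a(z) = (z + 6)*2 = (6 + z)*2 = 12 + 2*z)
a(V)*g(11) = (12 + 2*(-7/3))*(2/3 + (1/3)*11) = (12 - 14/3)*(2/3 + 11/3) = (22/3)*(13/3) = 286/9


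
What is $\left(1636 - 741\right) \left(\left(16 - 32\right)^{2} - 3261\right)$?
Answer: $-2689475$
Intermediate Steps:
$\left(1636 - 741\right) \left(\left(16 - 32\right)^{2} - 3261\right) = 895 \left(\left(-16\right)^{2} - 3261\right) = 895 \left(256 - 3261\right) = 895 \left(-3005\right) = -2689475$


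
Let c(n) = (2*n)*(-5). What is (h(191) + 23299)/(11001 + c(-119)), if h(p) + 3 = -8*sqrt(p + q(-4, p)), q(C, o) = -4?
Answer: 23296/12191 - 8*sqrt(187)/12191 ≈ 1.9019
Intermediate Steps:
c(n) = -10*n
h(p) = -3 - 8*sqrt(-4 + p) (h(p) = -3 - 8*sqrt(p - 4) = -3 - 8*sqrt(-4 + p))
(h(191) + 23299)/(11001 + c(-119)) = ((-3 - 8*sqrt(-4 + 191)) + 23299)/(11001 - 10*(-119)) = ((-3 - 8*sqrt(187)) + 23299)/(11001 + 1190) = (23296 - 8*sqrt(187))/12191 = (23296 - 8*sqrt(187))*(1/12191) = 23296/12191 - 8*sqrt(187)/12191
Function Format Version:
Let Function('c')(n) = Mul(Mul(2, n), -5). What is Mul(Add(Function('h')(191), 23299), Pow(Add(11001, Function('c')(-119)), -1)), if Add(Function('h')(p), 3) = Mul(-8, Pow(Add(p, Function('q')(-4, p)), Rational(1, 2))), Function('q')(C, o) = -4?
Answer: Add(Rational(23296, 12191), Mul(Rational(-8, 12191), Pow(187, Rational(1, 2)))) ≈ 1.9019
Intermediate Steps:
Function('c')(n) = Mul(-10, n)
Function('h')(p) = Add(-3, Mul(-8, Pow(Add(-4, p), Rational(1, 2)))) (Function('h')(p) = Add(-3, Mul(-8, Pow(Add(p, -4), Rational(1, 2)))) = Add(-3, Mul(-8, Pow(Add(-4, p), Rational(1, 2)))))
Mul(Add(Function('h')(191), 23299), Pow(Add(11001, Function('c')(-119)), -1)) = Mul(Add(Add(-3, Mul(-8, Pow(Add(-4, 191), Rational(1, 2)))), 23299), Pow(Add(11001, Mul(-10, -119)), -1)) = Mul(Add(Add(-3, Mul(-8, Pow(187, Rational(1, 2)))), 23299), Pow(Add(11001, 1190), -1)) = Mul(Add(23296, Mul(-8, Pow(187, Rational(1, 2)))), Pow(12191, -1)) = Mul(Add(23296, Mul(-8, Pow(187, Rational(1, 2)))), Rational(1, 12191)) = Add(Rational(23296, 12191), Mul(Rational(-8, 12191), Pow(187, Rational(1, 2))))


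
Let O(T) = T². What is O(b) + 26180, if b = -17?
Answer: 26469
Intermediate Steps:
O(b) + 26180 = (-17)² + 26180 = 289 + 26180 = 26469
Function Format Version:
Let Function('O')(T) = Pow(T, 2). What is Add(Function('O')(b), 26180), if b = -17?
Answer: 26469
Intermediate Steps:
Add(Function('O')(b), 26180) = Add(Pow(-17, 2), 26180) = Add(289, 26180) = 26469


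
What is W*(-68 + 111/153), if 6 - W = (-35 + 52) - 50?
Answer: -44603/17 ≈ -2623.7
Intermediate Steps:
W = 39 (W = 6 - ((-35 + 52) - 50) = 6 - (17 - 50) = 6 - 1*(-33) = 6 + 33 = 39)
W*(-68 + 111/153) = 39*(-68 + 111/153) = 39*(-68 + 111*(1/153)) = 39*(-68 + 37/51) = 39*(-3431/51) = -44603/17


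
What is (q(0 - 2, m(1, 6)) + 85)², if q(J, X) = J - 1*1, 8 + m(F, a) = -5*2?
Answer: 6724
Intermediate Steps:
m(F, a) = -18 (m(F, a) = -8 - 5*2 = -8 - 10 = -18)
q(J, X) = -1 + J (q(J, X) = J - 1 = -1 + J)
(q(0 - 2, m(1, 6)) + 85)² = ((-1 + (0 - 2)) + 85)² = ((-1 - 2) + 85)² = (-3 + 85)² = 82² = 6724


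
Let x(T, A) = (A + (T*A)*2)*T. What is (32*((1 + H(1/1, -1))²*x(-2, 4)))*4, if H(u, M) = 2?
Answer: 27648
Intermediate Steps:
x(T, A) = T*(A + 2*A*T) (x(T, A) = (A + (A*T)*2)*T = (A + 2*A*T)*T = T*(A + 2*A*T))
(32*((1 + H(1/1, -1))²*x(-2, 4)))*4 = (32*((1 + 2)²*(4*(-2)*(1 + 2*(-2)))))*4 = (32*(3²*(4*(-2)*(1 - 4))))*4 = (32*(9*(4*(-2)*(-3))))*4 = (32*(9*24))*4 = (32*216)*4 = 6912*4 = 27648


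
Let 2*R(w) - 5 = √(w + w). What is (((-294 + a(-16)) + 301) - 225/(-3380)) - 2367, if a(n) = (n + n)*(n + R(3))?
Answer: -1303283/676 - 16*√6 ≈ -1967.1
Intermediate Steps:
R(w) = 5/2 + √2*√w/2 (R(w) = 5/2 + √(w + w)/2 = 5/2 + √(2*w)/2 = 5/2 + (√2*√w)/2 = 5/2 + √2*√w/2)
a(n) = 2*n*(5/2 + n + √6/2) (a(n) = (n + n)*(n + (5/2 + √2*√3/2)) = (2*n)*(n + (5/2 + √6/2)) = (2*n)*(5/2 + n + √6/2) = 2*n*(5/2 + n + √6/2))
(((-294 + a(-16)) + 301) - 225/(-3380)) - 2367 = (((-294 - 16*(5 + √6 + 2*(-16))) + 301) - 225/(-3380)) - 2367 = (((-294 - 16*(5 + √6 - 32)) + 301) - 225*(-1/3380)) - 2367 = (((-294 - 16*(-27 + √6)) + 301) + 45/676) - 2367 = (((-294 + (432 - 16*√6)) + 301) + 45/676) - 2367 = (((138 - 16*√6) + 301) + 45/676) - 2367 = ((439 - 16*√6) + 45/676) - 2367 = (296809/676 - 16*√6) - 2367 = -1303283/676 - 16*√6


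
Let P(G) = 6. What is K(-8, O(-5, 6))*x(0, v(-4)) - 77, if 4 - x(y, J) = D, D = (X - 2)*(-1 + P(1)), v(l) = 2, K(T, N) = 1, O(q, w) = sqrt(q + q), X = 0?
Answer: -63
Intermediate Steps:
O(q, w) = sqrt(2)*sqrt(q) (O(q, w) = sqrt(2*q) = sqrt(2)*sqrt(q))
D = -10 (D = (0 - 2)*(-1 + 6) = -2*5 = -10)
x(y, J) = 14 (x(y, J) = 4 - 1*(-10) = 4 + 10 = 14)
K(-8, O(-5, 6))*x(0, v(-4)) - 77 = 1*14 - 77 = 14 - 77 = -63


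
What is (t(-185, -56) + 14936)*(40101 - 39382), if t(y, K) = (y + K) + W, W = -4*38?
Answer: 10456417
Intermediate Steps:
W = -152
t(y, K) = -152 + K + y (t(y, K) = (y + K) - 152 = (K + y) - 152 = -152 + K + y)
(t(-185, -56) + 14936)*(40101 - 39382) = ((-152 - 56 - 185) + 14936)*(40101 - 39382) = (-393 + 14936)*719 = 14543*719 = 10456417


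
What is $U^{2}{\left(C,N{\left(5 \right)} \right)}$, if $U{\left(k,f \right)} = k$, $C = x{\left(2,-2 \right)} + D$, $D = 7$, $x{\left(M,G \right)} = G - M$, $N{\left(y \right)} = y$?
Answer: $9$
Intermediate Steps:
$C = 3$ ($C = \left(-2 - 2\right) + 7 = -4 + 7 = 3$)
$U^{2}{\left(C,N{\left(5 \right)} \right)} = 3^{2} = 9$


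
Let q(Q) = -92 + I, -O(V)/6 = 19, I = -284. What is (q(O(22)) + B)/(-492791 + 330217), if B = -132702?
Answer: 66539/81287 ≈ 0.81857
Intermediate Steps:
O(V) = -114 (O(V) = -6*19 = -114)
q(Q) = -376 (q(Q) = -92 - 284 = -376)
(q(O(22)) + B)/(-492791 + 330217) = (-376 - 132702)/(-492791 + 330217) = -133078/(-162574) = -133078*(-1/162574) = 66539/81287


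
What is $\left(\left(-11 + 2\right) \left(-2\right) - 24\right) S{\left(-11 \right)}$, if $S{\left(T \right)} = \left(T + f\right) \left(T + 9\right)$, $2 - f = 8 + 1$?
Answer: $-216$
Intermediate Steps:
$f = -7$ ($f = 2 - \left(8 + 1\right) = 2 - 9 = -7$)
$S{\left(T \right)} = \left(-7 + T\right) \left(9 + T\right)$ ($S{\left(T \right)} = \left(T - 7\right) \left(T + 9\right) = \left(-7 + T\right) \left(9 + T\right)$)
$\left(\left(-11 + 2\right) \left(-2\right) - 24\right) S{\left(-11 \right)} = \left(\left(-11 + 2\right) \left(-2\right) - 24\right) \left(-63 + \left(-11\right)^{2} + 2 \left(-11\right)\right) = \left(\left(-9\right) \left(-2\right) - 24\right) \left(-63 + 121 - 22\right) = \left(18 - 24\right) 36 = \left(-6\right) 36 = -216$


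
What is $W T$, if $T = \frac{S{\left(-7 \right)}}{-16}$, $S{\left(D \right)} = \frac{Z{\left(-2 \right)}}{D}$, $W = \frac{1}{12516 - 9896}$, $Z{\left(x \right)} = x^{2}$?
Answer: $\frac{1}{73360} \approx 1.3631 \cdot 10^{-5}$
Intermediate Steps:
$W = \frac{1}{2620} \approx 0.00038168$
$S{\left(D \right)} = \frac{4}{D}$ ($S{\left(D \right)} = \frac{\left(-2\right)^{2}}{D} = \frac{4}{D}$)
$T = \frac{1}{28}$ ($T = \frac{4 \frac{1}{-7}}{-16} = 4 \left(- \frac{1}{7}\right) \left(- \frac{1}{16}\right) = \left(- \frac{4}{7}\right) \left(- \frac{1}{16}\right) = \frac{1}{28} \approx 0.035714$)
$W T = \frac{1}{2620} \cdot \frac{1}{28} = \frac{1}{73360}$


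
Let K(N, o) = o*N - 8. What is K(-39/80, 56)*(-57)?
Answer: 20121/10 ≈ 2012.1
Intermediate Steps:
K(N, o) = -8 + N*o (K(N, o) = N*o - 8 = -8 + N*o)
K(-39/80, 56)*(-57) = (-8 - 39/80*56)*(-57) = (-8 - 273/10)*(-57) = -353/10*(-57) = 20121/10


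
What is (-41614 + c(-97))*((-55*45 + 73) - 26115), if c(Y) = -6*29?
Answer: 1191668396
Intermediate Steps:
c(Y) = -174
(-41614 + c(-97))*((-55*45 + 73) - 26115) = (-41614 - 174)*((-55*45 + 73) - 26115) = -41788*((-2475 + 73) - 26115) = -41788*(-2402 - 26115) = -41788*(-28517) = 1191668396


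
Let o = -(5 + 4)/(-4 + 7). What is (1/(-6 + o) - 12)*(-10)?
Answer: 1090/9 ≈ 121.11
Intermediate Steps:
o = -3 (o = -9/3 = -1*3 = -3)
(1/(-6 + o) - 12)*(-10) = (1/(-6 - 3) - 12)*(-10) = (1/(-9) - 12)*(-10) = (-⅑ - 12)*(-10) = -109/9*(-10) = 1090/9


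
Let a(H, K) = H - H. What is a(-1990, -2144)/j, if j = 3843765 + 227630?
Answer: 0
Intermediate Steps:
a(H, K) = 0
j = 4071395
a(-1990, -2144)/j = 0/4071395 = 0*(1/4071395) = 0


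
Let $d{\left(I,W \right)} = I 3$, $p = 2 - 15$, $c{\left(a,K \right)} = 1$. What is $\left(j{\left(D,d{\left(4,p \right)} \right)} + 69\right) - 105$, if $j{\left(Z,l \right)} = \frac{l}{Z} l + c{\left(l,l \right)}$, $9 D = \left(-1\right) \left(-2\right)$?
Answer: $613$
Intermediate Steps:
$D = \frac{2}{9}$ ($D = \frac{\left(-1\right) \left(-2\right)}{9} = \frac{1}{9} \cdot 2 = \frac{2}{9} \approx 0.22222$)
$p = -13$ ($p = 2 - 15 = -13$)
$d{\left(I,W \right)} = 3 I$
$j{\left(Z,l \right)} = 1 + \frac{l^{2}}{Z}$ ($j{\left(Z,l \right)} = \frac{l}{Z} l + 1 = \frac{l^{2}}{Z} + 1 = 1 + \frac{l^{2}}{Z}$)
$\left(j{\left(D,d{\left(4,p \right)} \right)} + 69\right) - 105 = \left(\frac{\frac{2}{9} + \left(3 \cdot 4\right)^{2}}{\frac{2}{9}} + 69\right) - 105 = \left(\frac{9 \left(\frac{2}{9} + 12^{2}\right)}{2} + 69\right) - 105 = \left(\frac{9 \left(\frac{2}{9} + 144\right)}{2} + 69\right) - 105 = \left(\frac{9}{2} \cdot \frac{1298}{9} + 69\right) - 105 = \left(649 + 69\right) - 105 = 718 - 105 = 613$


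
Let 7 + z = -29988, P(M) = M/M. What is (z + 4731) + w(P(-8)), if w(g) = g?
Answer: -25263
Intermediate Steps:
P(M) = 1
z = -29995 (z = -7 - 29988 = -29995)
(z + 4731) + w(P(-8)) = (-29995 + 4731) + 1 = -25264 + 1 = -25263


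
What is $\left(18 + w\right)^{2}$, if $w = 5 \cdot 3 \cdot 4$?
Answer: $6084$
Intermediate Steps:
$w = 60$ ($w = 15 \cdot 4 = 60$)
$\left(18 + w\right)^{2} = \left(18 + 60\right)^{2} = 78^{2} = 6084$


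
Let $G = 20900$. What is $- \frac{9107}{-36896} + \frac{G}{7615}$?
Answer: $\frac{168095241}{56192608} \approx 2.9914$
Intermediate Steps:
$- \frac{9107}{-36896} + \frac{G}{7615} = - \frac{9107}{-36896} + \frac{20900}{7615} = \left(-9107\right) \left(- \frac{1}{36896}\right) + 20900 \cdot \frac{1}{7615} = \frac{9107}{36896} + \frac{4180}{1523} = \frac{168095241}{56192608}$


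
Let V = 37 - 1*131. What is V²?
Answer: 8836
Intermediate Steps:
V = -94 (V = 37 - 131 = -94)
V² = (-94)² = 8836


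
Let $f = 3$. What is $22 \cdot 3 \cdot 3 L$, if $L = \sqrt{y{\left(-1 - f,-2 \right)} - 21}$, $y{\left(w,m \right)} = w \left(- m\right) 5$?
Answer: $198 i \sqrt{61} \approx 1546.4 i$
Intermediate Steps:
$y{\left(w,m \right)} = - 5 m w$ ($y{\left(w,m \right)} = - m w 5 = - 5 m w$)
$L = i \sqrt{61}$ ($L = \sqrt{\left(-5\right) \left(-2\right) \left(-1 - 3\right) - 21} = \sqrt{\left(-5\right) \left(-2\right) \left(-4\right) - 21} = \sqrt{-40 - 21} = \sqrt{-61} = i \sqrt{61} \approx 7.8102 i$)
$22 \cdot 3 \cdot 3 L = 22 \cdot 3 \cdot 3 i \sqrt{61} = 22 \cdot 9 i \sqrt{61} = 198 i \sqrt{61}$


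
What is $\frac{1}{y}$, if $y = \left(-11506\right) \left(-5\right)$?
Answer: $\frac{1}{57530} \approx 1.7382 \cdot 10^{-5}$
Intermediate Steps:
$y = 57530$
$\frac{1}{y} = \frac{1}{57530}$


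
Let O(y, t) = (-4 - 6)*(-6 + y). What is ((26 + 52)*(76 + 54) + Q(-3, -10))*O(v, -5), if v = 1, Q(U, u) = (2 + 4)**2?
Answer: 508800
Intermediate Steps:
Q(U, u) = 36 (Q(U, u) = 6**2 = 36)
O(y, t) = 60 - 10*y (O(y, t) = -10*(-6 + y) = 60 - 10*y)
((26 + 52)*(76 + 54) + Q(-3, -10))*O(v, -5) = ((26 + 52)*(76 + 54) + 36)*(60 - 10*1) = (78*130 + 36)*(60 - 10) = (10140 + 36)*50 = 10176*50 = 508800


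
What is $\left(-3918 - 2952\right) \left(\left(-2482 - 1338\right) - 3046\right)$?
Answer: $47169420$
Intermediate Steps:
$\left(-3918 - 2952\right) \left(\left(-2482 - 1338\right) - 3046\right) = - 6870 \left(\left(-2482 - 1338\right) - 3046\right) = - 6870 \left(-3820 - 3046\right) = \left(-6870\right) \left(-6866\right) = 47169420$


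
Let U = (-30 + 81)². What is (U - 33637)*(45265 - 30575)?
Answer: -455918840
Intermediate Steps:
U = 2601 (U = 51² = 2601)
(U - 33637)*(45265 - 30575) = (2601 - 33637)*(45265 - 30575) = -31036*14690 = -455918840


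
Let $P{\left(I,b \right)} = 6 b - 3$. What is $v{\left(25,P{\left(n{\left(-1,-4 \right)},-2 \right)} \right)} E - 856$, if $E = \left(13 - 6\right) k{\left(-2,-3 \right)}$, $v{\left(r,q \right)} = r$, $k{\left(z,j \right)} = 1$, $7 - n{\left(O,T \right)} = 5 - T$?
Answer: $-681$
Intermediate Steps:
$n{\left(O,T \right)} = 2 + T$ ($n{\left(O,T \right)} = 7 - \left(5 - T\right) = 7 + \left(-5 + T\right) = 2 + T$)
$P{\left(I,b \right)} = -3 + 6 b$
$E = 7$ ($E = \left(13 - 6\right) 1 = 7 \cdot 1 = 7$)
$v{\left(25,P{\left(n{\left(-1,-4 \right)},-2 \right)} \right)} E - 856 = 25 \cdot 7 - 856 = 175 - 856 = -681$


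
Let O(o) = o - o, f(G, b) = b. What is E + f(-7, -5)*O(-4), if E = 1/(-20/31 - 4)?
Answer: -31/144 ≈ -0.21528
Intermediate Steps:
E = -31/144 (E = 1/(-20*1/31 - 4) = 1/(-20/31 - 4) = 1/(-144/31) = -31/144 ≈ -0.21528)
O(o) = 0
E + f(-7, -5)*O(-4) = -31/144 - 5*0 = -31/144 + 0 = -31/144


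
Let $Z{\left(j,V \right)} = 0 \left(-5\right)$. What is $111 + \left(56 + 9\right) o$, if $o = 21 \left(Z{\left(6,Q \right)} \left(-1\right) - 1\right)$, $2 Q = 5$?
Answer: $-1254$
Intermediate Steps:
$Q = \frac{5}{2}$ ($Q = \frac{1}{2} \cdot 5 = \frac{5}{2} \approx 2.5$)
$Z{\left(j,V \right)} = 0$
$o = -21$ ($o = 21 \left(0 \left(-1\right) - 1\right) = 21 \left(0 - 1\right) = 21 \left(-1\right) = -21$)
$111 + \left(56 + 9\right) o = 111 + \left(56 + 9\right) \left(-21\right) = 111 + 65 \left(-21\right) = 111 - 1365 = -1254$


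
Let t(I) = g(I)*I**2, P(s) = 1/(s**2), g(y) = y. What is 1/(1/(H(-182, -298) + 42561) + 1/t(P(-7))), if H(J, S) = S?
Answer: 42263/4972199688 ≈ 8.4999e-6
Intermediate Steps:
P(s) = s**(-2)
t(I) = I**3 (t(I) = I*I**2 = I**3)
1/(1/(H(-182, -298) + 42561) + 1/t(P(-7))) = 1/(1/(-298 + 42561) + 1/(((-7)**(-2))**3)) = 1/(1/42263 + 1/((1/49)**3)) = 1/(1/42263 + 1/(1/117649)) = 1/(1/42263 + 117649) = 1/(4972199688/42263) = 42263/4972199688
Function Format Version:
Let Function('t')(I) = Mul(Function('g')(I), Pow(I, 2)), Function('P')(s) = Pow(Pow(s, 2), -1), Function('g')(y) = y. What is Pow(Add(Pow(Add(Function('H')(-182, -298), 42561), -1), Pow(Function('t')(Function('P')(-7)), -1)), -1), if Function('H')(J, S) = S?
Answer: Rational(42263, 4972199688) ≈ 8.4999e-6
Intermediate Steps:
Function('P')(s) = Pow(s, -2)
Function('t')(I) = Pow(I, 3) (Function('t')(I) = Mul(I, Pow(I, 2)) = Pow(I, 3))
Pow(Add(Pow(Add(Function('H')(-182, -298), 42561), -1), Pow(Function('t')(Function('P')(-7)), -1)), -1) = Pow(Add(Pow(Add(-298, 42561), -1), Pow(Pow(Pow(-7, -2), 3), -1)), -1) = Pow(Add(Pow(42263, -1), Pow(Pow(Rational(1, 49), 3), -1)), -1) = Pow(Add(Rational(1, 42263), Pow(Rational(1, 117649), -1)), -1) = Pow(Add(Rational(1, 42263), 117649), -1) = Pow(Rational(4972199688, 42263), -1) = Rational(42263, 4972199688)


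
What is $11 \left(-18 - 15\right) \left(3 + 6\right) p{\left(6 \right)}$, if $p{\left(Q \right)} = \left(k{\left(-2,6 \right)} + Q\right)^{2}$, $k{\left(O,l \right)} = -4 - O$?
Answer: $-52272$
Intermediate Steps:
$p{\left(Q \right)} = \left(-2 + Q\right)^{2}$ ($p{\left(Q \right)} = \left(\left(-4 - -2\right) + Q\right)^{2} = \left(\left(-4 + 2\right) + Q\right)^{2} = \left(-2 + Q\right)^{2}$)
$11 \left(-18 - 15\right) \left(3 + 6\right) p{\left(6 \right)} = 11 \left(-18 - 15\right) \left(3 + 6\right) \left(-2 + 6\right)^{2} = 11 \left(-33\right) 9 \cdot 4^{2} = 11 \left(\left(-297\right) 16\right) = 11 \left(-4752\right) = -52272$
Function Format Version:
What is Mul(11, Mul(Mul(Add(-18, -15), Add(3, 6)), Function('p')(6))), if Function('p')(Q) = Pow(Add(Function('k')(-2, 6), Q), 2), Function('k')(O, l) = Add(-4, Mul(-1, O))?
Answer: -52272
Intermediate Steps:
Function('p')(Q) = Pow(Add(-2, Q), 2) (Function('p')(Q) = Pow(Add(Add(-4, Mul(-1, -2)), Q), 2) = Pow(Add(Add(-4, 2), Q), 2) = Pow(Add(-2, Q), 2))
Mul(11, Mul(Mul(Add(-18, -15), Add(3, 6)), Function('p')(6))) = Mul(11, Mul(Mul(Add(-18, -15), Add(3, 6)), Pow(Add(-2, 6), 2))) = Mul(11, Mul(Mul(-33, 9), Pow(4, 2))) = Mul(11, Mul(-297, 16)) = Mul(11, -4752) = -52272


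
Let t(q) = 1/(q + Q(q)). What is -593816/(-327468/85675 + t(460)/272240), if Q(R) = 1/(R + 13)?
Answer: 602710709546783510400/3879464362005929 ≈ 1.5536e+5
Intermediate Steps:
Q(R) = 1/(13 + R)
t(q) = 1/(q + 1/(13 + q))
-593816/(-327468/85675 + t(460)/272240) = -593816/(-327468/85675 + ((13 + 460)/(1 + 460*(13 + 460)))/272240) = -593816/(-327468*1/85675 + (473/(1 + 460*473))*(1/272240)) = -593816/(-327468/85675 + (473/(1 + 217580))*(1/272240)) = -593816/(-327468/85675 + (473/217581)*(1/272240)) = -593816/(-327468/85675 + 473/59234251440) = -593816/(-3879464362005929/1014978898424400) = -593816*(-1014978898424400/3879464362005929) = 602710709546783510400/3879464362005929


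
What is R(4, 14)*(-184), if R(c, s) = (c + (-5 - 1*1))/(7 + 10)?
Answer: 368/17 ≈ 21.647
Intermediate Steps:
R(c, s) = -6/17 + c/17 (R(c, s) = (c + (-5 - 1))/17 = (c - 6)*(1/17) = (-6 + c)*(1/17) = -6/17 + c/17)
R(4, 14)*(-184) = (-6/17 + (1/17)*4)*(-184) = (-6/17 + 4/17)*(-184) = -2/17*(-184) = 368/17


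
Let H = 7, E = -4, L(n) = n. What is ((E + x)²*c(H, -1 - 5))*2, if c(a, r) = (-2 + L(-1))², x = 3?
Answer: 18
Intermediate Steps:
c(a, r) = 9 (c(a, r) = (-2 - 1)² = (-3)² = 9)
((E + x)²*c(H, -1 - 5))*2 = ((-4 + 3)²*9)*2 = ((-1)²*9)*2 = (1*9)*2 = 9*2 = 18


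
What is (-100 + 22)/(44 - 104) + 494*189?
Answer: 933673/10 ≈ 93367.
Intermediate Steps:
(-100 + 22)/(44 - 104) + 494*189 = -78/(-60) + 93366 = -78*(-1/60) + 93366 = 13/10 + 93366 = 933673/10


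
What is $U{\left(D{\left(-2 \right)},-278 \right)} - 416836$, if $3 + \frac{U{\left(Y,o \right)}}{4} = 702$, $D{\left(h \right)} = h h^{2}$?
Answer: $-414040$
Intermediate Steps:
$D{\left(h \right)} = h^{3}$
$U{\left(Y,o \right)} = 2796$ ($U{\left(Y,o \right)} = -12 + 4 \cdot 702 = -12 + 2808 = 2796$)
$U{\left(D{\left(-2 \right)},-278 \right)} - 416836 = 2796 - 416836 = -414040$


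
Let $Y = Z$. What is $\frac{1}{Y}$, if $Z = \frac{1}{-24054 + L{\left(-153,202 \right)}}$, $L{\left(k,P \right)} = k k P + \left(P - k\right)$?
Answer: $4704919$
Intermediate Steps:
$L{\left(k,P \right)} = P - k + P k^{2}$ ($L{\left(k,P \right)} = k^{2} P + \left(P - k\right) = P k^{2} + \left(P - k\right) = P - k + P k^{2}$)
$Z = \frac{1}{4704919}$ ($Z = \frac{1}{-24054 + \left(202 - -153 + 202 \left(-153\right)^{2}\right)} = \frac{1}{-24054 + \left(202 + 153 + 202 \cdot 23409\right)} = \frac{1}{-24054 + \left(202 + 153 + 4728618\right)} = \frac{1}{-24054 + 4728973} = \frac{1}{4704919} \approx 2.1254 \cdot 10^{-7}$)
$Y = \frac{1}{4704919} \approx 2.1254 \cdot 10^{-7}$
$\frac{1}{Y} = \frac{1}{\frac{1}{4704919}} = 4704919$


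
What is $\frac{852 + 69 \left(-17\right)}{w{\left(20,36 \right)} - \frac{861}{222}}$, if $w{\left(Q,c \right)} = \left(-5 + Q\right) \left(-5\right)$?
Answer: $\frac{23754}{5837} \approx 4.0696$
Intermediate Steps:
$w{\left(Q,c \right)} = 25 - 5 Q$
$\frac{852 + 69 \left(-17\right)}{w{\left(20,36 \right)} - \frac{861}{222}} = \frac{852 + 69 \left(-17\right)}{\left(25 - 100\right) - \frac{861}{222}} = \frac{852 - 1173}{\left(25 - 100\right) - \frac{287}{74}} = - \frac{321}{-75 - \frac{287}{74}} = - \frac{321}{- \frac{5837}{74}} = \left(-321\right) \left(- \frac{74}{5837}\right) = \frac{23754}{5837}$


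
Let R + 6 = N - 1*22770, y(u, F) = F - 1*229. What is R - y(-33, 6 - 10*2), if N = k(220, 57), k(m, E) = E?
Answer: -22476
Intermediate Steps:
N = 57
y(u, F) = -229 + F (y(u, F) = F - 229 = -229 + F)
R = -22719 (R = -6 + (57 - 1*22770) = -6 + (57 - 22770) = -6 - 22713 = -22719)
R - y(-33, 6 - 10*2) = -22719 - (-229 + (6 - 10*2)) = -22719 - (-229 + (6 - 20)) = -22719 - (-229 - 14) = -22719 - 1*(-243) = -22719 + 243 = -22476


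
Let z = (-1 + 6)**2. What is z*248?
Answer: 6200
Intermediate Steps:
z = 25 (z = 5**2 = 25)
z*248 = 25*248 = 6200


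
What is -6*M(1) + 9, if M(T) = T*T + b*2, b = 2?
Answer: -21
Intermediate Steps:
M(T) = 4 + T**2 (M(T) = T*T + 2*2 = T**2 + 4 = 4 + T**2)
-6*M(1) + 9 = -6*(4 + 1**2) + 9 = -6*(4 + 1) + 9 = -6*5 + 9 = -30 + 9 = -21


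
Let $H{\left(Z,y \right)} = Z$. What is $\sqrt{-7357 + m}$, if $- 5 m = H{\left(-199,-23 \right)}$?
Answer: $\frac{i \sqrt{182930}}{5} \approx 85.541 i$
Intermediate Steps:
$m = \frac{199}{5}$ ($m = \left(- \frac{1}{5}\right) \left(-199\right) = \frac{199}{5} \approx 39.8$)
$\sqrt{-7357 + m} = \sqrt{-7357 + \frac{199}{5}} = \sqrt{- \frac{36586}{5}} = \frac{i \sqrt{182930}}{5}$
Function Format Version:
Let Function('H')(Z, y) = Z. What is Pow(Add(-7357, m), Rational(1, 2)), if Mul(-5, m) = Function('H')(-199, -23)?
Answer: Mul(Rational(1, 5), I, Pow(182930, Rational(1, 2))) ≈ Mul(85.541, I)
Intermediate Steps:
m = Rational(199, 5) (m = Mul(Rational(-1, 5), -199) = Rational(199, 5) ≈ 39.800)
Pow(Add(-7357, m), Rational(1, 2)) = Pow(Add(-7357, Rational(199, 5)), Rational(1, 2)) = Pow(Rational(-36586, 5), Rational(1, 2)) = Mul(Rational(1, 5), I, Pow(182930, Rational(1, 2)))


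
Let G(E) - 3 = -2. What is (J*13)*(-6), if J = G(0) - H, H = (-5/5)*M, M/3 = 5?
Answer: -1248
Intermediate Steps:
G(E) = 1 (G(E) = 3 - 2 = 1)
M = 15 (M = 3*5 = 15)
H = -15 (H = -5/5*15 = -5*⅕*15 = -1*15 = -15)
J = 16 (J = 1 - 1*(-15) = 1 + 15 = 16)
(J*13)*(-6) = (16*13)*(-6) = 208*(-6) = -1248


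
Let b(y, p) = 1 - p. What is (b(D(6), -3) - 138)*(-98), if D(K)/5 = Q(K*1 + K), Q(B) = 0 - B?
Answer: 13132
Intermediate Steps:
Q(B) = -B
D(K) = -10*K (D(K) = 5*(-(K*1 + K)) = 5*(-(K + K)) = 5*(-2*K) = -10*K)
(b(D(6), -3) - 138)*(-98) = ((1 - 1*(-3)) - 138)*(-98) = ((1 + 3) - 138)*(-98) = (4 - 138)*(-98) = -134*(-98) = 13132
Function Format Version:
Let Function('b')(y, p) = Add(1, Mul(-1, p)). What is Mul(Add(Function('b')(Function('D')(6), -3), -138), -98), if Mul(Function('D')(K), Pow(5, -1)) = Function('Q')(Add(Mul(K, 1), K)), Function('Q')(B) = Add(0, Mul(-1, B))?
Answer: 13132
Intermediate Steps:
Function('Q')(B) = Mul(-1, B)
Function('D')(K) = Mul(-10, K) (Function('D')(K) = Mul(5, Mul(-1, Add(Mul(K, 1), K))) = Mul(5, Mul(-1, Add(K, K))) = Mul(5, Mul(-1, Mul(2, K))) = Mul(5, Mul(-2, K)) = Mul(-10, K))
Mul(Add(Function('b')(Function('D')(6), -3), -138), -98) = Mul(Add(Add(1, Mul(-1, -3)), -138), -98) = Mul(Add(Add(1, 3), -138), -98) = Mul(Add(4, -138), -98) = Mul(-134, -98) = 13132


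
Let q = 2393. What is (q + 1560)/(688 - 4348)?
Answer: -3953/3660 ≈ -1.0801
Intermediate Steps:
(q + 1560)/(688 - 4348) = (2393 + 1560)/(688 - 4348) = 3953/(-3660) = 3953*(-1/3660) = -3953/3660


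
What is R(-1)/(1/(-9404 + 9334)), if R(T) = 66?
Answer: -4620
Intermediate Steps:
R(-1)/(1/(-9404 + 9334)) = 66/(1/(-9404 + 9334)) = 66/(1/(-70)) = 66/(-1/70) = 66*(-70) = -4620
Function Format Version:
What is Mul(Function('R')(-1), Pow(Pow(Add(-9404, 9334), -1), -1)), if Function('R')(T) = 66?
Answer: -4620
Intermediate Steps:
Mul(Function('R')(-1), Pow(Pow(Add(-9404, 9334), -1), -1)) = Mul(66, Pow(Pow(Add(-9404, 9334), -1), -1)) = Mul(66, Pow(Pow(-70, -1), -1)) = Mul(66, Pow(Rational(-1, 70), -1)) = Mul(66, -70) = -4620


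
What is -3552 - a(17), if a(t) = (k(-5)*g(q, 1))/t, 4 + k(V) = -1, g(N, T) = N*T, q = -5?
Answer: -60409/17 ≈ -3553.5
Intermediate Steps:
k(V) = -5 (k(V) = -4 - 1 = -5)
a(t) = 25/t (a(t) = (-(-25))/t = (-5*(-5))/t = 25/t)
-3552 - a(17) = -3552 - 25/17 = -60409/17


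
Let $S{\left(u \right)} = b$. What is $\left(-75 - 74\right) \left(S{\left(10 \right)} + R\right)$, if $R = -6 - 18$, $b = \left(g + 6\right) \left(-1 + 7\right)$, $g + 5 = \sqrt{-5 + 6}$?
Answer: $1788$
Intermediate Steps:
$g = -4$ ($g = -5 + \sqrt{-5 + 6} = -5 + \sqrt{1} = -5 + 1 = -4$)
$b = 12$ ($b = \left(-4 + 6\right) \left(-1 + 7\right) = 2 \cdot 6 = 12$)
$S{\left(u \right)} = 12$
$R = -24$ ($R = -6 - 18 = -24$)
$\left(-75 - 74\right) \left(S{\left(10 \right)} + R\right) = \left(-75 - 74\right) \left(12 - 24\right) = \left(-75 - 74\right) \left(-12\right) = \left(-149\right) \left(-12\right) = 1788$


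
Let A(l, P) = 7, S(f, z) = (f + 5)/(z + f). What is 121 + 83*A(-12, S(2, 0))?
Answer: 702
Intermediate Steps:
S(f, z) = (5 + f)/(f + z)
121 + 83*A(-12, S(2, 0)) = 121 + 83*7 = 121 + 581 = 702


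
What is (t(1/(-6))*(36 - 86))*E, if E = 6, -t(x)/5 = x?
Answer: -250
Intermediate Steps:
t(x) = -5*x
(t(1/(-6))*(36 - 86))*E = ((-5/(-6))*(36 - 86))*6 = (-5*(-⅙)*(-50))*6 = ((⅚)*(-50))*6 = -125/3*6 = -250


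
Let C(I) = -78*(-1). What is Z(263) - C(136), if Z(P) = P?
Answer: 185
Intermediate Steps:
C(I) = 78
Z(263) - C(136) = 263 - 1*78 = 263 - 78 = 185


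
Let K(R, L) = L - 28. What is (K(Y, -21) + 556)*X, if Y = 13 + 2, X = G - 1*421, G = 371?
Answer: -25350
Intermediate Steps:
X = -50 (X = 371 - 1*421 = 371 - 421 = -50)
Y = 15
K(R, L) = -28 + L
(K(Y, -21) + 556)*X = ((-28 - 21) + 556)*(-50) = (-49 + 556)*(-50) = 507*(-50) = -25350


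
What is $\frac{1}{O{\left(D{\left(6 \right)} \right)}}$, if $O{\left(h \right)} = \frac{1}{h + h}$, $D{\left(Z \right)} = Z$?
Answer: $12$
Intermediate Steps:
$O{\left(h \right)} = \frac{1}{2 h}$
$\frac{1}{O{\left(D{\left(6 \right)} \right)}} = \frac{1}{\frac{1}{2} \cdot \frac{1}{6}} = \frac{1}{\frac{1}{12}} = 12$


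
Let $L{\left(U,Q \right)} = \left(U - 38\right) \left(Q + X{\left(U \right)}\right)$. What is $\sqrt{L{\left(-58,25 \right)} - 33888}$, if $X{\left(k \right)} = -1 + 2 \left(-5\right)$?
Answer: $4 i \sqrt{2202} \approx 187.7 i$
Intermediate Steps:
$X{\left(k \right)} = -11$ ($X{\left(k \right)} = -1 - 10 = -11$)
$L{\left(U,Q \right)} = \left(-38 + U\right) \left(-11 + Q\right)$ ($L{\left(U,Q \right)} = \left(U - 38\right) \left(Q - 11\right) = \left(-38 + U\right) \left(-11 + Q\right)$)
$\sqrt{L{\left(-58,25 \right)} - 33888} = \sqrt{\left(418 - 950 - -638 + 25 \left(-58\right)\right) - 33888} = \sqrt{\left(418 - 950 + 638 - 1450\right) - 33888} = \sqrt{-1344 - 33888} = \sqrt{-35232} = 4 i \sqrt{2202}$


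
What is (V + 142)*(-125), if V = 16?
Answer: -19750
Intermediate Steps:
(V + 142)*(-125) = (16 + 142)*(-125) = 158*(-125) = -19750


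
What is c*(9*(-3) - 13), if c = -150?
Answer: 6000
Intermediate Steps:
c*(9*(-3) - 13) = -150*(9*(-3) - 13) = -150*(-27 - 13) = -150*(-40) = 6000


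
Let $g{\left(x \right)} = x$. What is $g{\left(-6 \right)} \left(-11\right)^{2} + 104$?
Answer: $-622$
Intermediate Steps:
$g{\left(-6 \right)} \left(-11\right)^{2} + 104 = - 6 \left(-11\right)^{2} + 104 = \left(-6\right) 121 + 104 = -726 + 104 = -622$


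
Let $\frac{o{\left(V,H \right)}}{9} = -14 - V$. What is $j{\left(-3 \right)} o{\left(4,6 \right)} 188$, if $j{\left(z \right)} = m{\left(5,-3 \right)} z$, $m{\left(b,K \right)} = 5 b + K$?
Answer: $2010096$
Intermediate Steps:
$o{\left(V,H \right)} = -126 - 9 V$ ($o{\left(V,H \right)} = 9 \left(-14 - V\right) = -126 - 9 V$)
$m{\left(b,K \right)} = K + 5 b$
$j{\left(z \right)} = 22 z$ ($j{\left(z \right)} = \left(-3 + 5 \cdot 5\right) z = \left(-3 + 25\right) z = 22 z$)
$j{\left(-3 \right)} o{\left(4,6 \right)} 188 = 22 \left(-3\right) \left(-126 - 36\right) 188 = - 66 \left(-126 - 36\right) 188 = \left(-66\right) \left(-162\right) 188 = 10692 \cdot 188 = 2010096$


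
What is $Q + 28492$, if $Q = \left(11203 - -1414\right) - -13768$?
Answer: $54877$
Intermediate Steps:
$Q = 26385$ ($Q = \left(11203 + 1414\right) + 13768 = 12617 + 13768 = 26385$)
$Q + 28492 = 26385 + 28492 = 54877$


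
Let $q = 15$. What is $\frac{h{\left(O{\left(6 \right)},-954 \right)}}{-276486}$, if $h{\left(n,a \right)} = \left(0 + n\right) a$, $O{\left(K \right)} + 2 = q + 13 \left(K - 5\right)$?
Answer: $\frac{4134}{46081} \approx 0.089712$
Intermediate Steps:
$O{\left(K \right)} = -52 + 13 K$ ($O{\left(K \right)} = -2 + \left(15 + 13 \left(K - 5\right)\right) = -2 + \left(15 + 13 \left(-5 + K\right)\right) = -2 + \left(15 + \left(-65 + 13 K\right)\right) = -2 + \left(-50 + 13 K\right) = -52 + 13 K$)
$h{\left(n,a \right)} = a n$ ($h{\left(n,a \right)} = n a = a n$)
$\frac{h{\left(O{\left(6 \right)},-954 \right)}}{-276486} = \frac{\left(-954\right) \left(-52 + 13 \cdot 6\right)}{-276486} = - 954 \left(-52 + 78\right) \left(- \frac{1}{276486}\right) = \left(-954\right) 26 \left(- \frac{1}{276486}\right) = \left(-24804\right) \left(- \frac{1}{276486}\right) = \frac{4134}{46081}$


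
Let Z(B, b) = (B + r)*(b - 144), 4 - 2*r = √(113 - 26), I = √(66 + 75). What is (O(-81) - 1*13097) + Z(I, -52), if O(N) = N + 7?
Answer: -13563 - 196*√141 + 98*√87 ≈ -14976.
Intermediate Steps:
O(N) = 7 + N
I = √141 ≈ 11.874
r = 2 - √87/2 (r = 2 - √(113 - 26)/2 = 2 - √87/2 ≈ -2.6637)
Z(B, b) = (-144 + b)*(2 + B - √87/2) (Z(B, b) = (B + (2 - √87/2))*(b - 144) = (2 + B - √87/2)*(-144 + b) = (-144 + b)*(2 + B - √87/2))
(O(-81) - 1*13097) + Z(I, -52) = ((7 - 81) - 1*13097) + (-288 - 144*√141 + 72*√87 + √141*(-52) + (½)*(-52)*(4 - √87)) = (-74 - 13097) + (-288 - 144*√141 + 72*√87 - 52*√141 + (-104 + 26*√87)) = -13171 + (-392 - 196*√141 + 98*√87) = -13563 - 196*√141 + 98*√87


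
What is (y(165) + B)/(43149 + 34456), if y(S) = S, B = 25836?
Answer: 26001/77605 ≈ 0.33504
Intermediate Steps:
(y(165) + B)/(43149 + 34456) = (165 + 25836)/(43149 + 34456) = 26001/77605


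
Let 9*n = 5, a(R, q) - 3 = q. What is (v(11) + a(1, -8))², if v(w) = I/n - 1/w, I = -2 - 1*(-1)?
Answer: 143641/3025 ≈ 47.485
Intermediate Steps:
a(R, q) = 3 + q
n = 5/9 (n = (⅑)*5 = 5/9 ≈ 0.55556)
I = -1 (I = -2 + 1 = -1)
v(w) = -9/5 - 1/w (v(w) = -1/5/9 - 1/w = -1*9/5 - 1/w = -9/5 - 1/w)
(v(11) + a(1, -8))² = ((-9/5 - 1/11) + (3 - 8))² = ((-9/5 - 1*1/11) - 5)² = ((-9/5 - 1/11) - 5)² = (-104/55 - 5)² = (-379/55)² = 143641/3025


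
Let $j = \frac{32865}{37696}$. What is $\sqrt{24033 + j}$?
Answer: $\frac{3 \sqrt{59291412293}}{4712} \approx 155.03$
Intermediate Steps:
$j = \frac{32865}{37696}$ ($j = 32865 \cdot \frac{1}{37696} = \frac{32865}{37696} \approx 0.87184$)
$\sqrt{24033 + j} = \sqrt{24033 + \frac{32865}{37696}} = \sqrt{\frac{905980833}{37696}} = \frac{3 \sqrt{59291412293}}{4712}$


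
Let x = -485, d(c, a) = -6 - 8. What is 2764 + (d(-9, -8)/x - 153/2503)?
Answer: 3355332457/1213955 ≈ 2764.0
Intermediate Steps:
d(c, a) = -14
2764 + (d(-9, -8)/x - 153/2503) = 2764 + (-14/(-485) - 153/2503) = 2764 + (-14*(-1/485) - 153*1/2503) = 2764 + (14/485 - 153/2503) = 2764 - 39163/1213955 = 3355332457/1213955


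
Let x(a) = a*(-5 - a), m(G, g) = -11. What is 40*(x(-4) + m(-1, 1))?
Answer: -280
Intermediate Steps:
40*(x(-4) + m(-1, 1)) = 40*(-1*(-4)*(5 - 4) - 11) = 40*(-1*(-4)*1 - 11) = 40*(4 - 11) = 40*(-7) = -280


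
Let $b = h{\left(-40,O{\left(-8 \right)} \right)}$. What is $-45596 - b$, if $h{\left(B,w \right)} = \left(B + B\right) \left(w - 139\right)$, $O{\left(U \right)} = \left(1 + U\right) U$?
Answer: $-52236$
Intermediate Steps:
$O{\left(U \right)} = U \left(1 + U\right)$
$h{\left(B,w \right)} = 2 B \left(-139 + w\right)$
$b = 6640$ ($b = 2 \left(-40\right) \left(-139 - 8 \left(1 - 8\right)\right) = 2 \left(-40\right) \left(-139 - -56\right) = 2 \left(-40\right) \left(-139 + 56\right) = 2 \left(-40\right) \left(-83\right) = 6640$)
$-45596 - b = -45596 - 6640 = -52236$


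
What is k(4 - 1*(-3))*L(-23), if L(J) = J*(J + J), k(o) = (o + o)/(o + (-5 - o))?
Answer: -14812/5 ≈ -2962.4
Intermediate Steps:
k(o) = -2*o/5 (k(o) = (2*o)/(-5) = (2*o)*(-⅕) = -2*o/5)
L(J) = 2*J² (L(J) = J*(2*J) = 2*J²)
k(4 - 1*(-3))*L(-23) = (-2*(4 - 1*(-3))/5)*(2*(-23)²) = (-2*(4 + 3)/5)*(2*529) = -⅖*7*1058 = -14/5*1058 = -14812/5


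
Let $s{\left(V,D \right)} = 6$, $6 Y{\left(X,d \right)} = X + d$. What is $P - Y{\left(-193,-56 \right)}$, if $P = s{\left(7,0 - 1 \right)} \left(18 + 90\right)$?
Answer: $\frac{1379}{2} \approx 689.5$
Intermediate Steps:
$Y{\left(X,d \right)} = \frac{X}{6} + \frac{d}{6}$ ($Y{\left(X,d \right)} = \frac{X + d}{6} = \frac{X}{6} + \frac{d}{6}$)
$P = 648$ ($P = 6 \left(18 + 90\right) = 6 \cdot 108 = 648$)
$P - Y{\left(-193,-56 \right)} = 648 - \left(\frac{1}{6} \left(-193\right) + \frac{1}{6} \left(-56\right)\right) = 648 - \left(- \frac{193}{6} - \frac{28}{3}\right) = 648 - - \frac{83}{2} = 648 + \frac{83}{2} = \frac{1379}{2}$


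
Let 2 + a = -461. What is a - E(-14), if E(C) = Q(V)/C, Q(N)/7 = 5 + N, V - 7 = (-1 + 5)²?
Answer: -449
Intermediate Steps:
a = -463 (a = -2 - 461 = -463)
V = 23 (V = 7 + (-1 + 5)² = 7 + 4² = 7 + 16 = 23)
Q(N) = 35 + 7*N (Q(N) = 7*(5 + N) = 35 + 7*N)
E(C) = 196/C (E(C) = (35 + 7*23)/C = (35 + 161)/C = 196/C)
a - E(-14) = -463 - 196/(-14) = -463 - 196*(-1)/14 = -463 - 1*(-14) = -463 + 14 = -449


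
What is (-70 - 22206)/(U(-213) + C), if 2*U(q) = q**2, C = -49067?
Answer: 44552/52765 ≈ 0.84435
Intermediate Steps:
U(q) = q**2/2
(-70 - 22206)/(U(-213) + C) = (-70 - 22206)/((1/2)*(-213)**2 - 49067) = -22276/((1/2)*45369 - 49067) = -22276/(45369/2 - 49067) = -22276/(-52765/2) = -22276*(-2/52765) = 44552/52765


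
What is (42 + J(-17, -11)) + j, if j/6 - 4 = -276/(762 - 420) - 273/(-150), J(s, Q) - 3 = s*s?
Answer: 172937/475 ≈ 364.08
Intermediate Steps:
J(s, Q) = 3 + s² (J(s, Q) = 3 + s*s = 3 + s²)
j = 14287/475 (j = 24 + 6*(-276/(762 - 420) - 273/(-150)) = 24 + 6*(-276/342 - 273*(-1/150)) = 24 + 6*(-276*1/342 + 91/50) = 24 + 6*(-46/57 + 91/50) = 24 + 6*(2887/2850) = 24 + 2887/475 = 14287/475 ≈ 30.078)
(42 + J(-17, -11)) + j = (42 + (3 + (-17)²)) + 14287/475 = (42 + (3 + 289)) + 14287/475 = (42 + 292) + 14287/475 = 334 + 14287/475 = 172937/475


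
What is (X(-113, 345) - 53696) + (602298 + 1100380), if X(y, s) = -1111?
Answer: 1647871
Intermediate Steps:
(X(-113, 345) - 53696) + (602298 + 1100380) = (-1111 - 53696) + (602298 + 1100380) = -54807 + 1702678 = 1647871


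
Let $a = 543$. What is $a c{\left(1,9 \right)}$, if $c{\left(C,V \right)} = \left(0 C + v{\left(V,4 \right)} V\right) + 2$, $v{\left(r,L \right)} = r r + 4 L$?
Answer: $475125$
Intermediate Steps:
$v{\left(r,L \right)} = r^{2} + 4 L$
$c{\left(C,V \right)} = 2 + V \left(16 + V^{2}\right)$ ($c{\left(C,V \right)} = \left(0 C + \left(V^{2} + 4 \cdot 4\right) V\right) + 2 = \left(0 + \left(V^{2} + 16\right) V\right) + 2 = \left(0 + \left(16 + V^{2}\right) V\right) + 2 = \left(0 + V \left(16 + V^{2}\right)\right) + 2 = V \left(16 + V^{2}\right) + 2 = 2 + V \left(16 + V^{2}\right)$)
$a c{\left(1,9 \right)} = 543 \left(2 + 9 \left(16 + 9^{2}\right)\right) = 543 \left(2 + 9 \left(16 + 81\right)\right) = 543 \left(2 + 9 \cdot 97\right) = 543 \left(2 + 873\right) = 543 \cdot 875 = 475125$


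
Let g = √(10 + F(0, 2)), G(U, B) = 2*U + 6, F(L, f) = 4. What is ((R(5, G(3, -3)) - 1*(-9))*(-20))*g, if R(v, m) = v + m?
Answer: -520*√14 ≈ -1945.7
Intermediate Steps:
G(U, B) = 6 + 2*U
R(v, m) = m + v
g = √14 (g = √(10 + 4) = √14 ≈ 3.7417)
((R(5, G(3, -3)) - 1*(-9))*(-20))*g = ((((6 + 2*3) + 5) - 1*(-9))*(-20))*√14 = ((((6 + 6) + 5) + 9)*(-20))*√14 = (((12 + 5) + 9)*(-20))*√14 = ((17 + 9)*(-20))*√14 = (26*(-20))*√14 = -520*√14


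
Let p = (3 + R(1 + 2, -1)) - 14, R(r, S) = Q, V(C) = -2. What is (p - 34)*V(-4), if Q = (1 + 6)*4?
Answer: 34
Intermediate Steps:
Q = 28 (Q = 7*4 = 28)
R(r, S) = 28
p = 17 (p = (3 + 28) - 14 = 31 - 14 = 17)
(p - 34)*V(-4) = (17 - 34)*(-2) = -17*(-2) = 34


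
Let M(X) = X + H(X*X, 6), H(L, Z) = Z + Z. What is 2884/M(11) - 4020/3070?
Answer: 876142/7061 ≈ 124.08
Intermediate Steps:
H(L, Z) = 2*Z
M(X) = 12 + X (M(X) = X + 2*6 = X + 12 = 12 + X)
2884/M(11) - 4020/3070 = 2884/(12 + 11) - 4020/3070 = 2884/23 - 4020*1/3070 = 2884*(1/23) - 402/307 = 2884/23 - 402/307 = 876142/7061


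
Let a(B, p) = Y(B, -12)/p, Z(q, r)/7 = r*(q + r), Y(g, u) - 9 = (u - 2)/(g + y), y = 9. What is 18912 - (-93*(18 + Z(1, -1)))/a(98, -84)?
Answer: 2901576/949 ≈ 3057.5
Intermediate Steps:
Y(g, u) = 9 + (-2 + u)/(9 + g) (Y(g, u) = 9 + (u - 2)/(g + 9) = 9 + (-2 + u)/(9 + g))
Z(q, r) = 7*r*(q + r) (Z(q, r) = 7*(r*(q + r)) = 7*r*(q + r))
a(B, p) = (67 + 9*B)/(p*(9 + B)) (a(B, p) = ((79 - 12 + 9*B)/(9 + B))/p = ((67 + 9*B)/(9 + B))/p = (67 + 9*B)/(p*(9 + B)))
18912 - (-93*(18 + Z(1, -1)))/a(98, -84) = 18912 - (-93*(18 + 7*(-1)*(1 - 1)))/((67 + 9*98)/((-84)*(9 + 98))) = 18912 - (-93*(18 + 7*(-1)*0))/((-1/84*(67 + 882)/107)) = 18912 - (-93*(18 + 0))/((-1/84*1/107*949)) = 18912 - (-93*18)/(-949/8988) = 18912 - (-1674)*(-8988)/949 = 18912 - 1*15045912/949 = 18912 - 15045912/949 = 2901576/949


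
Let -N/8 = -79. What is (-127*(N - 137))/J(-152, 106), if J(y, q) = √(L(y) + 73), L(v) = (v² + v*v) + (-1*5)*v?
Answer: -62865*√47041/47041 ≈ -289.85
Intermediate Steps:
N = 632 (N = -8*(-79) = 632)
L(v) = -5*v + 2*v² (L(v) = (v² + v²) - 5*v = 2*v² - 5*v = -5*v + 2*v²)
J(y, q) = √(73 + y*(-5 + 2*y)) (J(y, q) = √(y*(-5 + 2*y) + 73) = √(73 + y*(-5 + 2*y)))
(-127*(N - 137))/J(-152, 106) = (-127*(632 - 137))/(√(73 - 152*(-5 + 2*(-152)))) = (-127*495)/(√(73 - 152*(-5 - 304))) = -62865/√(73 - 152*(-309)) = -62865/√(73 + 46968) = -62865*√47041/47041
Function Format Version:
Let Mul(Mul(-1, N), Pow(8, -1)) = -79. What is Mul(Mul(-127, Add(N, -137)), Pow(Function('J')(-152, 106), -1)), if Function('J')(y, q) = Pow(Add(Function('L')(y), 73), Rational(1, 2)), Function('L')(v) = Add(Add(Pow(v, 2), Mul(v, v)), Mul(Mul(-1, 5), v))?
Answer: Mul(Rational(-62865, 47041), Pow(47041, Rational(1, 2))) ≈ -289.85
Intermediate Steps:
N = 632 (N = Mul(-8, -79) = 632)
Function('L')(v) = Add(Mul(-5, v), Mul(2, Pow(v, 2))) (Function('L')(v) = Add(Add(Pow(v, 2), Pow(v, 2)), Mul(-5, v)) = Add(Mul(2, Pow(v, 2)), Mul(-5, v)) = Add(Mul(-5, v), Mul(2, Pow(v, 2))))
Function('J')(y, q) = Pow(Add(73, Mul(y, Add(-5, Mul(2, y)))), Rational(1, 2)) (Function('J')(y, q) = Pow(Add(Mul(y, Add(-5, Mul(2, y))), 73), Rational(1, 2)) = Pow(Add(73, Mul(y, Add(-5, Mul(2, y)))), Rational(1, 2)))
Mul(Mul(-127, Add(N, -137)), Pow(Function('J')(-152, 106), -1)) = Mul(Mul(-127, Add(632, -137)), Pow(Pow(Add(73, Mul(-152, Add(-5, Mul(2, -152)))), Rational(1, 2)), -1)) = Mul(Mul(-127, 495), Pow(Pow(Add(73, Mul(-152, Add(-5, -304))), Rational(1, 2)), -1)) = Mul(-62865, Pow(Pow(Add(73, Mul(-152, -309)), Rational(1, 2)), -1)) = Mul(-62865, Pow(Pow(Add(73, 46968), Rational(1, 2)), -1)) = Mul(-62865, Pow(Pow(47041, Rational(1, 2)), -1)) = Mul(-62865, Mul(Rational(1, 47041), Pow(47041, Rational(1, 2)))) = Mul(Rational(-62865, 47041), Pow(47041, Rational(1, 2)))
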